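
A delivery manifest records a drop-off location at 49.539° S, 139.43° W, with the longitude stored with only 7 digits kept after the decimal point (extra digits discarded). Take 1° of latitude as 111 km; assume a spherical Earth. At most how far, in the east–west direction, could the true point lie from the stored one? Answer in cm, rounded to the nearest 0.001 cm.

0.720 cm

Truncating at 7 decimal places can drop up to a full unit in the last place, so the longitude may be off by as much as 1e-07°.
Parallels shrink by cos φ, so at 49.539° a degree of longitude is 111000 × 0.6489 ≈ 72031.3 m.
So at most 1e-07° × 72031.3 ≈ 0.00720313 m east–west.
That is 0.00720313 m = 0.72031 cm.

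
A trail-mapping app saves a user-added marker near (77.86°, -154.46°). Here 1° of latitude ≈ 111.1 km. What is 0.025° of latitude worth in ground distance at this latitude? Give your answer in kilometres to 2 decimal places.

2.78 kilometres

0.025° × 111100 m/° = 2777.5 m.
That is 2777.5 m = 2.7775 km.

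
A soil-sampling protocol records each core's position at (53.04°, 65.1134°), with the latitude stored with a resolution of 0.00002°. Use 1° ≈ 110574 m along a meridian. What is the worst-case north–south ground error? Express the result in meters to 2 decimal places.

1.11 meters

With a 0.00002° grid the true value lies within half a step, ±0.00002°/2 = ±1e-05°, of the stored one.
North–south distance: 1e-05° × 110574 m/° = 1.10574 m.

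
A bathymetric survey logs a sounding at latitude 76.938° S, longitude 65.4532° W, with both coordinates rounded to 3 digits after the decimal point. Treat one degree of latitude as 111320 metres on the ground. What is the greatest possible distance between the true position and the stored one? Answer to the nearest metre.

57 metres

Rounding to 3 decimal places leaves each coordinate within ±0.0005° of the true value.
North–south component: 0.0005° × 111320 = 55.66 m.
East–west component at 76.938°: 0.0005° × 111320 × cos 76.938° ≈ 0.0005 × 25158.9 ≈ 12.5795 m.
The two errors are perpendicular, so the maximum displacement is √(55.66² + 12.5795²) ≈ 57.0638 m.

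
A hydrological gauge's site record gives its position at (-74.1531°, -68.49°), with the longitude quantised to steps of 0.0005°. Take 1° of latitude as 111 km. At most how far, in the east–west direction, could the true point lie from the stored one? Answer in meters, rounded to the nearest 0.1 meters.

With a 0.0005° grid the true value lies within half a step, ±0.0005°/2 = ±0.00025°, of the stored one.
Parallels shrink by cos φ, so at 74.1531° a degree of longitude is 111000 × 0.2731 ≈ 30310.5 m.
So at most 0.00025° × 30310.5 ≈ 7.57763 m east–west.

7.6 meters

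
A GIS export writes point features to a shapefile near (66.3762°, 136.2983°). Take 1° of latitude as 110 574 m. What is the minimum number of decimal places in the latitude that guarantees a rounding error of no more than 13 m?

4 decimal places

One degree of latitude covers 110574 m.
Rounding to N decimal places gives at most 0.5 × 10⁻ᴺ degrees of error, i.e. 0.5 × 10⁻ᴺ × 110574 m.
Need 0.5 × 110574 × 10⁻ᴺ ≤ 13 → 10⁻ᴺ ≤ 2.351e-04, so N ≥ 3.63.
N = 3 would give 55.3 m (too coarse); N = 4 gives 5.53 m ≤ 13 m.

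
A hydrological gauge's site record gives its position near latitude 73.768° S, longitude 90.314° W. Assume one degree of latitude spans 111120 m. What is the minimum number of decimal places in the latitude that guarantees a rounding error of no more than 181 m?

One degree of latitude covers 111120 m.
Rounding to N decimal places gives at most 0.5 × 10⁻ᴺ degrees of error, i.e. 0.5 × 10⁻ᴺ × 111120 m.
Setting 55560 × 10⁻ᴺ ≤ 181 gives 10ᴺ ≥ 307, i.e. N ≥ 2.49.
At 2 places the error can reach 556 m, but 3 places keeps it to 55.6 m.

3 decimal places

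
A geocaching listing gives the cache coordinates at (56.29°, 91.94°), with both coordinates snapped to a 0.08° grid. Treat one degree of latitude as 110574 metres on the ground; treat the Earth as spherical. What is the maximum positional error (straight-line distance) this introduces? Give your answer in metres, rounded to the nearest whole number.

5058 metres

With a 0.08° grid the true value lies within half a step, ±0.08°/2 = ±0.04°, of the stored one.
N–S: 0.04° × 110574 m/° = 4422.96 m.
East–west component at 56.29°: 0.04° × 110574 × cos 56.29° ≈ 0.04 × 61367.4 ≈ 2454.7 m.
Combining orthogonally: (4422.96² + 2454.7²)^½ ≈ 5058.47 m.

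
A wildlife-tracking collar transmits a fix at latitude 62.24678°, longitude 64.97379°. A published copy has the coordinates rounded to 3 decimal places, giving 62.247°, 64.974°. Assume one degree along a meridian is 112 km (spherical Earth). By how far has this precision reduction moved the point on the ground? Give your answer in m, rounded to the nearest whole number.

Δlat = 62.24678 − 62.247 = -0.00022°; Δlon = 64.97379 − 64.974 = -0.00021°.
N–S: -0.00022° × 112000 m/° = -24.64 m.
E–W at 62.247°: -0.00021° × 112000 × cos 62.247° = -0.00021 × 112000 × 0.4657 ≈ -10.9523 m.
Combined displacement = (24.64² + 10.9523²)^½ ≈ 26.9645 m.

27 m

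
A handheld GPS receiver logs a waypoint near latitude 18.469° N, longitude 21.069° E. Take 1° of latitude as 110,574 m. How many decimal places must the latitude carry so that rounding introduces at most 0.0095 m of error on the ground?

One degree of latitude covers 110574 m.
N decimal places → at most half a unit in the last place, 0.5 × 10⁻ᴺ° = 110574/2 × 10⁻ᴺ m.
Setting 55287 × 10⁻ᴺ ≤ 0.0095 gives 10ᴺ ≥ 5.82e+06, i.e. N ≥ 6.76.
So 7 decimal places suffice (0.00553 m); 6 would allow up to 0.0553 m.

7 decimal places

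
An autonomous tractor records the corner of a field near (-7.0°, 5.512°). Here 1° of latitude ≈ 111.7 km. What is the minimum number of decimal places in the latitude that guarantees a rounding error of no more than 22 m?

4 decimal places

One degree of latitude covers 111700 m.
With N decimal places the half-ulp bound is 0.5·10⁻ᴺ°, or 0.5·10⁻ᴺ × 111700 m on the ground.
Setting 55850 × 10⁻ᴺ ≤ 22 gives 10ᴺ ≥ 2539, i.e. N ≥ 3.40.
So 4 decimal places suffice (5.58 m); 3 would allow up to 55.9 m.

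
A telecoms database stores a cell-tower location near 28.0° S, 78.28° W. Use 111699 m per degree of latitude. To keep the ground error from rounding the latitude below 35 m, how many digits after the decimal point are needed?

4

One degree of latitude covers 111699 m.
N decimal places → at most half a unit in the last place, 0.5 × 10⁻ᴺ° = 111699/2 × 10⁻ᴺ m.
Setting 55849.5 × 10⁻ᴺ ≤ 35 gives 10ᴺ ≥ 1596, i.e. N ≥ 3.20.
N = 3 would give 55.8 m (too coarse); N = 4 gives 5.58 m ≤ 35 m.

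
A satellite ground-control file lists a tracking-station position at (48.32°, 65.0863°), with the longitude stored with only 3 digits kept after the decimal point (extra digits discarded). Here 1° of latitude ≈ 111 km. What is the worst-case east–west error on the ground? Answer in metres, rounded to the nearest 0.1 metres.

Truncating at 3 decimal places can drop up to a full unit in the last place, so the longitude may be off by as much as 0.001°.
At latitude 48.32° a degree of longitude spans 111000 m × cos 48.32° = 111000 × 0.6650 ≈ 73811.6 m.
So at most 0.001° × 73811.6 ≈ 73.8116 m east–west.

73.8 metres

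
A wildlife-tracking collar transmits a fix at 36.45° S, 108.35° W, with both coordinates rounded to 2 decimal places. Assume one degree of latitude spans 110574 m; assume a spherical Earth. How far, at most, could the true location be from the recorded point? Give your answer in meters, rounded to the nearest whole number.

Rounding to 2 decimal places leaves each coordinate within ±0.005° of the true value.
N–S: 0.005° × 110574 m/° = 552.87 m.
Longitude error → 0.005 × 110574 × cos 36.45° = 0.005 × 110574 × 0.8044 ≈ 444.715 m.
Worst case both components are at the extreme and orthogonal: √(552.87² + 444.715²) ≈ 709.533 m.

710 meters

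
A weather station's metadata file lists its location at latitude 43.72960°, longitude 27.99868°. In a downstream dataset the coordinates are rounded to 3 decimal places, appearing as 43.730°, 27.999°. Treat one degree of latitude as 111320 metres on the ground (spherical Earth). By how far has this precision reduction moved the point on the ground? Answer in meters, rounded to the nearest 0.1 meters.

51.4 meters

The latitude changed by -0.00040° and the longitude by -0.00032°.
North–south shift: -0.00040 × 111320 = -44.528 m.
E–W at 43.73°: -0.00032° × 111320 × cos 43.73° = -0.00032 × 111320 × 0.7226 ≈ -25.7409 m.
Distance: √(44.528² + 25.7409²) ≈ 51.4329 m.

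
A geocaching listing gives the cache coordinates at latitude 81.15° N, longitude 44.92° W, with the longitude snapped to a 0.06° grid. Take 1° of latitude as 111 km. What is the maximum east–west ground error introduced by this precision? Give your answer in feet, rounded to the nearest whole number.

With a 0.06° grid the true value lies within half a step, ±0.06°/2 = ±0.03°, of the stored one.
One degree of longitude at 81.15° is 111000 × cos 81.15° ≈ 111000 × 0.1538 = 17077.1 m.
Maximum E–W displacement: 0.03 × 17077.1 = 512.314 m.
Converting: 512.314 m × 3.2808 ft/m ≈ 1680.8 ft.

1681 feet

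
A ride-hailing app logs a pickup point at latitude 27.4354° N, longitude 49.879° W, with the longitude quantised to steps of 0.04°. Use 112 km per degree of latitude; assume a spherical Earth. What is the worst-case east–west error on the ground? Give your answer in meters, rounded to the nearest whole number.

With a 0.04° grid the true value lies within half a step, ±0.04°/2 = ±0.02°, of the stored one.
One degree of longitude at 27.4354° is 112000 × cos 27.4354° ≈ 112000 × 0.8875 = 99403.5 m.
East–west error: 0.02° × 99403.5 m/° ≈ 1988.07 m.

1988 meters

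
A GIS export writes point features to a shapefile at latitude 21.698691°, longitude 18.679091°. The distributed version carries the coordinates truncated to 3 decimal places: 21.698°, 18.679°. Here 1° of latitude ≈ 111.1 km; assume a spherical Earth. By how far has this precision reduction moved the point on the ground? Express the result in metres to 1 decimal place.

Δlat = 21.698691 − 21.698 = +0.000691°; Δlon = 18.679091 − 18.679 = +0.000091°.
North–south shift: 0.000691 × 111100 = 76.7701 m.
East–west at this latitude: 0.000091° × 111100 × cos 21.698° ≈ 0.000091 × 103228 = 9.39375 m.
Combined displacement = (76.7701² + 9.39375²)^½ ≈ 77.3427 m.

77.3 metres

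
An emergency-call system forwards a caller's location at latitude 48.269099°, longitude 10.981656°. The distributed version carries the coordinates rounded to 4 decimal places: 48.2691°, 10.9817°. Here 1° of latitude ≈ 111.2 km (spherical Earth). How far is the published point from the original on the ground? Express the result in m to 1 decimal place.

Δlat = 48.269099 − 48.2691 = -0.000001°; Δlon = 10.981656 − 10.9817 = -0.000044°.
N–S: -0.000001° × 111200 m/° = -0.1112 m.
E–W at 48.2691°: -0.000044° × 111200 × cos 48.2691° = -0.000044 × 111200 × 0.6656 ≈ -3.25681 m.
Hypotenuse of the two orthogonal shifts: √(0.1112² + 3.25681²) = 3.25871 m.

3.3 m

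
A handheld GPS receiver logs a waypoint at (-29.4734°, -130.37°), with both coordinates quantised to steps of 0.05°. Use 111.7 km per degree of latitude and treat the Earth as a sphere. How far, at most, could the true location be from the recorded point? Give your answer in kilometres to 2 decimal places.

3.70 kilometres

With a 0.05° grid the true value lies within half a step, ±0.05°/2 = ±0.025°, of the stored one.
Latitude error → 0.025 × 111700 = 2792.5 m along the meridian.
Longitude error → 0.025 × 111700 × cos 29.4734° = 0.025 × 111700 × 0.8706 ≈ 2431.11 m.
Combining orthogonally: (2792.5² + 2431.11²)^½ ≈ 3702.48 m.
That is 3702.48 m = 3.7025 km.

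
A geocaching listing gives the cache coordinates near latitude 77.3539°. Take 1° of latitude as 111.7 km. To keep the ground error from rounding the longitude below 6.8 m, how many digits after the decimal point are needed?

At 77.3539° one degree of longitude covers 111700 × cos 77.3539° ≈ 111700 × 0.2189 ≈ 24454.3 m.
N decimal places → at most half a unit in the last place, 0.5 × 10⁻ᴺ° = 24454.3/2 × 10⁻ᴺ m.
Setting 12227.2 × 10⁻ᴺ ≤ 6.8 gives 10ᴺ ≥ 1798, i.e. N ≥ 3.25.
N = 3 would give 12.2 m (too coarse); N = 4 gives 1.22 m ≤ 6.8 m.

4 decimal places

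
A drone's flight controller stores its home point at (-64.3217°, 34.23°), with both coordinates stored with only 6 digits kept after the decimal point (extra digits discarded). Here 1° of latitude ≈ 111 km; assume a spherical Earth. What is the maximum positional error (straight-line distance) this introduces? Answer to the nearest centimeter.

12 centimeters

Truncating at 6 decimal places can drop up to a full unit in the last place, so each coordinate may be off by as much as 1e-06°.
N–S: 1e-06° × 111000 m/° = 0.111 m.
East–west component at 64.3217°: 1e-06° × 111000 × cos 64.3217° ≈ 1e-06 × 48098.3 ≈ 0.0480983 m.
The two errors are perpendicular, so the maximum displacement is √(0.111² + 0.0480983²) ≈ 0.120973 m.
That is 0.120973 m = 12.097 cm.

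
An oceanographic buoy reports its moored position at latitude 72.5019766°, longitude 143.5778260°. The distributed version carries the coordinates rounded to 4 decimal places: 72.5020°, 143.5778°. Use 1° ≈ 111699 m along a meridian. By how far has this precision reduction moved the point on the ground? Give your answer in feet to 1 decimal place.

Δlat = 72.5019766 − 72.5020 = -0.0000234°; Δlon = 143.5778260 − 143.5778 = +0.0000260°.
N–S: -0.0000234° × 111699 m/° = -2.61376 m.
East–west at this latitude: 0.0000260° × 111699 × cos 72.502° ≈ 0.0000260 × 33584.8 = 0.873205 m.
Distance: √(2.61376² + 0.873205²) ≈ 2.75576 m.
Converting: 2.75576 m × 3.2808 ft/m ≈ 9.0412 ft.

9.0 feet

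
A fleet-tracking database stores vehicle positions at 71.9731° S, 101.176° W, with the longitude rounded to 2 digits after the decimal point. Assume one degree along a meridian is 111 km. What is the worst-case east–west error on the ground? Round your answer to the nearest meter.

172 meters

Rounding to 2 decimal places leaves the longitude within ±0.005° of the true value.
At latitude 71.9731° a degree of longitude spans 111000 m × cos 71.9731° = 111000 × 0.3095 ≈ 34350.4 m.
So at most 0.005° × 34350.4 ≈ 171.752 m east–west.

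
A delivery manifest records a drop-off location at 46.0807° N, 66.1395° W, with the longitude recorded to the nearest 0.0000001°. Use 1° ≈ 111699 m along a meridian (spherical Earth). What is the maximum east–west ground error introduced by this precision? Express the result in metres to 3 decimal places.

0.004 metres

Rounding to 7 decimal places leaves the longitude within ±5e-08° of the true value.
At latitude 46.0807° a degree of longitude spans 111699 m × cos 46.0807° = 111699 × 0.6936 ≈ 77479.4 m.
Maximum E–W displacement: 5e-08 × 77479.4 = 0.00387397 m.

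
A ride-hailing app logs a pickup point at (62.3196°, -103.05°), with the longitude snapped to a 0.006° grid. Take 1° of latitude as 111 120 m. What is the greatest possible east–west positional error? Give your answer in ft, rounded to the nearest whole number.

With a 0.006° grid the true value lies within half a step, ±0.006°/2 = ±0.003°, of the stored one.
Parallels shrink by cos φ, so at 62.3196° a degree of longitude is 111120 × 0.4645 ≈ 51619.6 m.
East–west error: 0.003° × 51619.6 m/° ≈ 154.859 m.
In feet: 154.859 m ÷ 0.3048 ≈ 508.07 ft.

508 ft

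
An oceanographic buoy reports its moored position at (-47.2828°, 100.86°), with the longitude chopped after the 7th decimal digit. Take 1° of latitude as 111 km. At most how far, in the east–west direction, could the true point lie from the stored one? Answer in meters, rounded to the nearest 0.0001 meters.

0.0075 meters

Truncating at 7 decimal places can drop up to a full unit in the last place, so the longitude may be off by as much as 1e-07°.
Parallels shrink by cos φ, so at 47.2828° a degree of longitude is 111000 × 0.6784 ≈ 75300.2 m.
East–west error: 1e-07° × 75300.2 m/° ≈ 0.00753002 m.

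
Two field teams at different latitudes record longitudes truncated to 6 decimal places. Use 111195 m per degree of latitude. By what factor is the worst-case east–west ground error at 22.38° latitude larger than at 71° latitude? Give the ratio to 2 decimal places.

Truncating at 6 decimal places can drop up to a full unit in the last place, so the longitude may be off by as much as 1e-06°.
At 22.38°: 1e-06° × 111195 × cos 22.38° = 1e-06 × 111195 × 0.9247 ≈ 0.10282 m.
Error at 71° = 1e-06° × 111195 × cos 71° ≈ 0.11119 × 0.3256 = 0.036202 m.
The ratio reduces to cos 22.38° / cos 71° = 0.9247/0.3256 ≈ 2.8402.

2.84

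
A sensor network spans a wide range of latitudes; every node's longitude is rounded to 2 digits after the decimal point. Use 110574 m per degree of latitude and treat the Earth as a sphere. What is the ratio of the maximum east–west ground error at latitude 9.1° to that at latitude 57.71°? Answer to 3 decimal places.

1.848

Rounding to 2 decimal places leaves the longitude within ±0.005° of the true value.
At 9.1°: 0.005° × 110574 × cos 9.1° = 0.005 × 110574 × 0.9874 ≈ 545.91 m.
At 57.71°: 0.005° × 110574 × cos 57.71° = 0.005 × 110574 × 0.5342 ≈ 295.35 m.
The ratio reduces to cos 9.1° / cos 57.71° = 0.9874/0.5342 ≈ 1.8484.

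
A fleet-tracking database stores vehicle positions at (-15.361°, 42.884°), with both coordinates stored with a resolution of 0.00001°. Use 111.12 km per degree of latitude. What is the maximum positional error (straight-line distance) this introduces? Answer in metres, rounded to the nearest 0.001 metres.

0.772 metres

With a 0.00001° grid the true value lies within half a step, ±0.00001°/2 = ±5e-06°, of the stored one.
North–south component: 5e-06° × 111120 = 0.5556 m.
Longitude error → 5e-06 × 111120 × cos 15.361° = 5e-06 × 111120 × 0.9643 ≈ 0.535752 m.
Worst case both components are at the extreme and orthogonal: √(0.5556² + 0.535752²) ≈ 0.77183 m.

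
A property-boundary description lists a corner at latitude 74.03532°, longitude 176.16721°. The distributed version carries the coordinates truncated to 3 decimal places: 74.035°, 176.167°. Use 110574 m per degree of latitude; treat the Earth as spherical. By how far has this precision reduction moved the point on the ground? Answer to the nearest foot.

The latitude changed by +0.00032° and the longitude by +0.00021°.
North–south shift: 0.00032 × 110574 = 35.3837 m.
E–W at 74.035°: 0.00021° × 110574 × cos 74.035° = 0.00021 × 110574 × 0.2751 ≈ 6.38681 m.
Combined displacement = (35.3837² + 6.38681²)^½ ≈ 35.9555 m.
In feet: 35.9555 m ÷ 0.3048 ≈ 117.96 ft.

118 feet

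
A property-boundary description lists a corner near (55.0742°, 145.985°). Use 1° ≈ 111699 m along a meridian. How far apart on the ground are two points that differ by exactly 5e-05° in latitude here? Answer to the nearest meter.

6 meters

5e-05° × 111699 m/° = 5.58495 m.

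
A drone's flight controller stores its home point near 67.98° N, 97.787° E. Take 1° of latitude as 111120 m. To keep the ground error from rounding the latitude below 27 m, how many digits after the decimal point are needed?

4 decimal places

One degree of latitude covers 111120 m.
N decimal places → at most half a unit in the last place, 0.5 × 10⁻ᴺ° = 111120/2 × 10⁻ᴺ m.
Setting 55560 × 10⁻ᴺ ≤ 27 gives 10ᴺ ≥ 2058, i.e. N ≥ 3.31.
N = 3 would give 55.6 m (too coarse); N = 4 gives 5.56 m ≤ 27 m.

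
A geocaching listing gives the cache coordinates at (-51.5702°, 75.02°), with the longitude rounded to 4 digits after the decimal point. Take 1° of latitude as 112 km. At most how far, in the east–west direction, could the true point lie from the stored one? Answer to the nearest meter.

Rounding to 4 decimal places leaves the longitude within ±5e-05° of the true value.
One degree of longitude at 51.5702° is 112000 × cos 51.5702° ≈ 112000 × 0.6216 = 69614.2 m.
So at most 5e-05° × 69614.2 ≈ 3.48071 m east–west.

3 meters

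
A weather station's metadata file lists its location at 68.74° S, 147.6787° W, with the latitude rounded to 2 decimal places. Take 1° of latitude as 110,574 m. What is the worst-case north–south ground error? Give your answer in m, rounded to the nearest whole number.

553 m

Rounding to 2 decimal places leaves the latitude within ±0.005° of the true value.
North–south distance: 0.005° × 110574 m/° = 552.87 m.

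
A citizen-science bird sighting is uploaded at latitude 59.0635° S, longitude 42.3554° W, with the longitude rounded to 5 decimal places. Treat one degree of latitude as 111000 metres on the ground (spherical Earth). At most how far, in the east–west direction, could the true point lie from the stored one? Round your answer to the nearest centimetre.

29 centimetres

Rounding to 5 decimal places leaves the longitude within ±5e-06° of the true value.
Parallels shrink by cos φ, so at 59.0635° a degree of longitude is 111000 × 0.5141 ≈ 57063.7 m.
Maximum E–W displacement: 5e-06 × 57063.7 = 0.285319 m.
That is 0.285319 m = 28.532 cm.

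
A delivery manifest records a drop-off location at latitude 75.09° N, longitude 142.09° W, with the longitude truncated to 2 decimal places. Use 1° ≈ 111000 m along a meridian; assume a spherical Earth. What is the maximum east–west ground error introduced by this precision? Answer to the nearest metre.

286 metres

Truncating at 2 decimal places can drop up to a full unit in the last place, so the longitude may be off by as much as 0.01°.
At latitude 75.09° a degree of longitude spans 111000 m × cos 75.09° = 111000 × 0.2573 ≈ 28560.5 m.
East–west error: 0.01° × 28560.5 m/° ≈ 285.605 m.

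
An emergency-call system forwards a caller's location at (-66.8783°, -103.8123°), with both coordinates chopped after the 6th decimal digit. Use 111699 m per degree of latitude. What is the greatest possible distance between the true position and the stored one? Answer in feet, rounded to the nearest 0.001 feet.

Truncating at 6 decimal places can drop up to a full unit in the last place, so each coordinate may be off by as much as 1e-06°.
North–south component: 1e-06° × 111699 = 0.111699 m.
Longitude error → 1e-06 × 111699 × cos 66.8783° = 1e-06 × 111699 × 0.3927 ≈ 0.0438626 m.
The two errors are perpendicular, so the maximum displacement is √(0.111699² + 0.0438626²) ≈ 0.120002 m.
In feet: 0.120002 m ÷ 0.3048 ≈ 0.39371 ft.

0.394 feet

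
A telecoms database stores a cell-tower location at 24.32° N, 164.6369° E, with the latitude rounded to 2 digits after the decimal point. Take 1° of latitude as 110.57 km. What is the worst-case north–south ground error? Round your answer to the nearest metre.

Rounding to 2 decimal places leaves the latitude within ±0.005° of the true value.
Along the meridian that is 0.005° × 110570 m/° = 552.85 m.

553 metres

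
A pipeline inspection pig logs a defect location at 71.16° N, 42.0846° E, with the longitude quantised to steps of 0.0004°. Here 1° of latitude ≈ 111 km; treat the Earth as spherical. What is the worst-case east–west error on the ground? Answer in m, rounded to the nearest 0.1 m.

7.2 m

With a 0.0004° grid the true value lies within half a step, ±0.0004°/2 = ±0.0002°, of the stored one.
Parallels shrink by cos φ, so at 71.16° a degree of longitude is 111000 × 0.3229 ≈ 35844.8 m.
East–west error: 0.0002° × 35844.8 m/° ≈ 7.16897 m.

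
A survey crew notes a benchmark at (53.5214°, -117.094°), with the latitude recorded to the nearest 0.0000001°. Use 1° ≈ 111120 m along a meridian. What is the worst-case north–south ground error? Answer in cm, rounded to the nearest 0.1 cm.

0.6 cm

Rounding to 7 decimal places leaves the latitude within ±5e-08° of the true value.
Along the meridian that is 5e-08° × 111120 m/° = 0.005556 m.
That is 0.005556 m = 0.5556 cm.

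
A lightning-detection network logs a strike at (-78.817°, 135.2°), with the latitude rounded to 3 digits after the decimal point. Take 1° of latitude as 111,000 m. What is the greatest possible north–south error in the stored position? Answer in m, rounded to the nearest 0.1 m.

55.5 m

Rounding to 3 decimal places leaves the latitude within ±0.0005° of the true value.
Along the meridian that is 0.0005° × 111000 m/° = 55.5 m.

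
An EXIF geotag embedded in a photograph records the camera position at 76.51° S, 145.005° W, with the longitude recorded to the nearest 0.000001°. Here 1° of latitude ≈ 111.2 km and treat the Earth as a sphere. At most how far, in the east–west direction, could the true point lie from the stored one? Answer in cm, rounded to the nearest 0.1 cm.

Rounding to 6 decimal places leaves the longitude within ±5e-07° of the true value.
One degree of longitude at 76.51° is 111200 × cos 76.51° ≈ 111200 × 0.2333 = 25940.3 m.
So at most 5e-07° × 25940.3 ≈ 0.0129701 m east–west.
That is 0.0129701 m = 1.297 cm.

1.3 cm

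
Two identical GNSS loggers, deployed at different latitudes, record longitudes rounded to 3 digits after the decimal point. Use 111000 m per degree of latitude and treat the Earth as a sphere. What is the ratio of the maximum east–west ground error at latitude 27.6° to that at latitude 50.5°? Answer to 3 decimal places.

1.393

Rounding to 3 decimal places leaves the longitude within ±0.0005° of the true value.
At 27.6°: 0.0005° × 111000 × cos 27.6° = 0.0005 × 111000 × 0.8862 ≈ 49.184 m.
Error at 50.5° = 0.0005° × 111000 × cos 50.5° ≈ 55.5 × 0.6361 = 35.302 m.
The ratio reduces to cos 27.6° / cos 50.5° = 0.8862/0.6361 ≈ 1.3932.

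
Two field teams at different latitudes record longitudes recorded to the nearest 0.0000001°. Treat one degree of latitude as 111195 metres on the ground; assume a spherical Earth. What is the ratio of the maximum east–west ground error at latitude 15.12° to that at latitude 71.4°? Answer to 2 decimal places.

Rounding to 7 decimal places leaves the longitude within ±5e-08° of the true value.
Error at 15.12° = 5e-08° × 111195 × cos 15.12° ≈ 0.0055597 × 0.9654 = 0.0053673 m.
At 71.4°: 5e-08° × 111195 × cos 71.4° = 5e-08 × 111195 × 0.3190 ≈ 0.0017733 m.
The ratio reduces to cos 15.12° / cos 71.4° = 0.9654/0.3190 ≈ 3.0267.

3.03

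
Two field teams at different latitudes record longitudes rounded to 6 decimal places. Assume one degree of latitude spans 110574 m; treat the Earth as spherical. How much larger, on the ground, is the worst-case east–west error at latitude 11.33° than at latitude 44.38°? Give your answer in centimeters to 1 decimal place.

Rounding to 6 decimal places leaves the longitude within ±5e-07° of the true value.
Error at 11.33° = 5e-07° × 110574 × cos 11.33° ≈ 0.055287 × 0.9805 = 0.05421 m.
At 44.38°: 5e-07° × 110574 × cos 44.38° = 5e-07 × 110574 × 0.7147 ≈ 0.039515 m.
Difference: 0.05421 − 0.039515 = 0.014695 m.
That is 0.014695 m = 1.4695 cm.

1.5 centimeters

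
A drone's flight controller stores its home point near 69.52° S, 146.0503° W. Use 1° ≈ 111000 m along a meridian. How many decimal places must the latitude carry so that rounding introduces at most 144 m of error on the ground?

One degree of latitude covers 111000 m.
With N decimal places the half-ulp bound is 0.5·10⁻ᴺ°, or 0.5·10⁻ᴺ × 111000 m on the ground.
Setting 55500 × 10⁻ᴺ ≤ 144 gives 10ᴺ ≥ 385.4, i.e. N ≥ 2.59.
So 3 decimal places suffice (55.5 m); 2 would allow up to 555 m.

3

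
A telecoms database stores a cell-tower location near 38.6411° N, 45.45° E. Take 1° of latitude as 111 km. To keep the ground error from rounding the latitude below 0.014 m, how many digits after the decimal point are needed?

7 decimal places

One degree of latitude covers 111000 m.
With N decimal places the half-ulp bound is 0.5·10⁻ᴺ°, or 0.5·10⁻ᴺ × 111000 m on the ground.
Setting 55500 × 10⁻ᴺ ≤ 0.014 gives 10ᴺ ≥ 3.964e+06, i.e. N ≥ 6.60.
N = 6 would give 0.0555 m (too coarse); N = 7 gives 0.00555 m ≤ 0.014 m.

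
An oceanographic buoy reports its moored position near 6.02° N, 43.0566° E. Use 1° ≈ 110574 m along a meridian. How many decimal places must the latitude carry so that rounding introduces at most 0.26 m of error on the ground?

One degree of latitude covers 110574 m.
Rounding to N decimal places gives at most 0.5 × 10⁻ᴺ degrees of error, i.e. 0.5 × 10⁻ᴺ × 110574 m.
Need 0.5 × 110574 × 10⁻ᴺ ≤ 0.26 → 10⁻ᴺ ≤ 4.703e-06, so N ≥ 5.33.
So 6 decimal places suffice (0.0553 m); 5 would allow up to 0.553 m.

6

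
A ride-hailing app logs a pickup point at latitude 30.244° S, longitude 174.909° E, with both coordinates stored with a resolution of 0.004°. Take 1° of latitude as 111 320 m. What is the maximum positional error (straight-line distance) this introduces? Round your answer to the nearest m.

With a 0.004° grid the true value lies within half a step, ±0.004°/2 = ±0.002°, of the stored one.
N–S: 0.002° × 111320 m/° = 222.64 m.
E–W at 30.244°: 0.002° × 111320 × cos 30.244° = 0.002 × 111320 × 0.8639 ≈ 192.336 m.
Worst case both components are at the extreme and orthogonal: √(222.64² + 192.336²) ≈ 294.214 m.

294 m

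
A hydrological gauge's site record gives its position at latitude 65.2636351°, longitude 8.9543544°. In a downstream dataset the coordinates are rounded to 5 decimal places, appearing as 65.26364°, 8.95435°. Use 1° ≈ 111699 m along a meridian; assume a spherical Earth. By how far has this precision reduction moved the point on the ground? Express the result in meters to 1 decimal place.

The latitude changed by -0.0000049° and the longitude by +0.0000044°.
N–S: -0.0000049° × 111699 m/° = -0.547325 m.
East–west at this latitude: 0.0000044° × 111699 × cos 65.2636° ≈ 0.0000044 × 46739.7 = 0.205655 m.
Combined displacement = (0.547325² + 0.205655²)^½ ≈ 0.584687 m.

0.6 meters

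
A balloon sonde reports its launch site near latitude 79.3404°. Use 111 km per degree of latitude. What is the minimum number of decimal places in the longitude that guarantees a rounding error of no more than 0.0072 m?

At 79.3404° one degree of longitude covers 111000 × cos 79.3404° ≈ 111000 × 0.1850 ≈ 20532.1 m.
Rounding to N decimal places gives at most 0.5 × 10⁻ᴺ degrees of error, i.e. 0.5 × 10⁻ᴺ × 20532.1 m.
Setting 10266 × 10⁻ᴺ ≤ 0.0072 gives 10ᴺ ≥ 1.426e+06, i.e. N ≥ 6.15.
So 7 decimal places suffice (0.00103 m); 6 would allow up to 0.0103 m.

7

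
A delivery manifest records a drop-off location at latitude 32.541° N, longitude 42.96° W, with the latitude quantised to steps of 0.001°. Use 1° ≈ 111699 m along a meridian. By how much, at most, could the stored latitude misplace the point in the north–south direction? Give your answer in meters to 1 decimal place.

55.8 meters

With a 0.001° grid the true value lies within half a step, ±0.001°/2 = ±0.0005°, of the stored one.
Along the meridian that is 0.0005° × 111699 m/° = 55.8495 m.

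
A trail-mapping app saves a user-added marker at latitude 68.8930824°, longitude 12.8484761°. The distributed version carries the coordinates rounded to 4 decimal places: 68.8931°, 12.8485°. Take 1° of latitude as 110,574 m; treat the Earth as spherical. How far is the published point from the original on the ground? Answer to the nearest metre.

2 metres

The latitude changed by -0.0000176° and the longitude by -0.0000239°.
North–south shift: -0.0000176 × 110574 = -1.9461 m.
E–W at 68.8931°: -0.0000239° × 110574 × cos 68.8931° = -0.0000239 × 110574 × 0.3601 ≈ -0.951667 m.
Distance: √(1.9461² + 0.951667²) ≈ 2.16633 m.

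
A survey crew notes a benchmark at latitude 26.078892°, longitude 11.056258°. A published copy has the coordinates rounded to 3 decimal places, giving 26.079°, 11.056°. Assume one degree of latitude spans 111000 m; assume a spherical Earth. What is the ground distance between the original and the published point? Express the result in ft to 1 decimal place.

93.1 ft

The latitude changed by -0.000108° and the longitude by +0.000258°.
N–S: -0.000108° × 111000 m/° = -11.988 m.
East–west at this latitude: 0.000258° × 111000 × cos 26.079° ≈ 0.000258 × 99699 = 25.7223 m.
Combined displacement = (11.988² + 25.7223²)^½ ≈ 28.3787 m.
In feet: 28.3787 m ÷ 0.3048 ≈ 93.106 ft.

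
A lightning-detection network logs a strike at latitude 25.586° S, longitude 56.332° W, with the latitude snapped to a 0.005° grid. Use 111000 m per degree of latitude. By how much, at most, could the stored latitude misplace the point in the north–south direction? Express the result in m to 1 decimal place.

With a 0.005° grid the true value lies within half a step, ±0.005°/2 = ±0.0025°, of the stored one.
So the N–S error is at most 0.0025 × 111000 = 277.5 m.

277.5 m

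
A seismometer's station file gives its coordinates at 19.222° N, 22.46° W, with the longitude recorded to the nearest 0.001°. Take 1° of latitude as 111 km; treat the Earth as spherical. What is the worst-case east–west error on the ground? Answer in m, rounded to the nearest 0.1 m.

52.4 m

Rounding to 3 decimal places leaves the longitude within ±0.0005° of the true value.
At latitude 19.222° a degree of longitude spans 111000 m × cos 19.222° = 111000 × 0.9443 ≈ 104812 m.
Maximum E–W displacement: 0.0005 × 104812 = 52.4059 m.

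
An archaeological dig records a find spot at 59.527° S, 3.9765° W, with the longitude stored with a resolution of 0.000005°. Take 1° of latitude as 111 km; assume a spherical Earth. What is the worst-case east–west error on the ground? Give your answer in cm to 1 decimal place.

With a 0.000005° grid the true value lies within half a step, ±0.000005°/2 = ±2.5e-06°, of the stored one.
Parallels shrink by cos φ, so at 59.527° a degree of longitude is 111000 × 0.5071 ≈ 56291.7 m.
Maximum E–W displacement: 2.5e-06 × 56291.7 = 0.140729 m.
That is 0.140729 m = 14.073 cm.

14.1 cm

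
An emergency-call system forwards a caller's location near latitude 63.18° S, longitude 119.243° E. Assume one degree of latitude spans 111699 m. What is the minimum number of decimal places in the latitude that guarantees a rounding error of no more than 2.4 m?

One degree of latitude covers 111699 m.
N decimal places → at most half a unit in the last place, 0.5 × 10⁻ᴺ° = 111699/2 × 10⁻ᴺ m.
Setting 55849.5 × 10⁻ᴺ ≤ 2.4 gives 10ᴺ ≥ 2.327e+04, i.e. N ≥ 4.37.
So 5 decimal places suffice (0.558 m); 4 would allow up to 5.58 m.

5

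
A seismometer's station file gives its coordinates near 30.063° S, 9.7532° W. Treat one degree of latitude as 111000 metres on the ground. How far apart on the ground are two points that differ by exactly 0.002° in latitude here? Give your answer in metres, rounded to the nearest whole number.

Along a meridian 0.002° is 0.002 × 111000 = 222 m.

222 metres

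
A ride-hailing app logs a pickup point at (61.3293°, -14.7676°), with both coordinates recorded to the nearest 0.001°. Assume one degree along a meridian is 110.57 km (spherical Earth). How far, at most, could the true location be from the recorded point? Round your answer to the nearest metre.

Rounding to 3 decimal places leaves each coordinate within ±0.0005° of the true value.
N–S: 0.0005° × 110570 m/° = 55.285 m.
East–west component at 61.3293°: 0.0005° × 110570 × cos 61.3293° ≈ 0.0005 × 53048.7 ≈ 26.5244 m.
Combining orthogonally: (55.285² + 26.5244²)^½ ≈ 61.3186 m.

61 metres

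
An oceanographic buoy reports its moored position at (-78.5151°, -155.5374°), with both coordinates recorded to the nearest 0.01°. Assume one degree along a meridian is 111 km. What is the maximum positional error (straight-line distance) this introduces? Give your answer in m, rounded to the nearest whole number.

Rounding to 2 decimal places leaves each coordinate within ±0.005° of the true value.
Latitude error → 0.005 × 111000 = 555 m along the meridian.
E–W at 78.5151°: 0.005° × 111000 × cos 78.5151° = 0.005 × 111000 × 0.1991 ≈ 110.506 m.
Combining orthogonally: (555² + 110.506²)^½ ≈ 565.894 m.

566 m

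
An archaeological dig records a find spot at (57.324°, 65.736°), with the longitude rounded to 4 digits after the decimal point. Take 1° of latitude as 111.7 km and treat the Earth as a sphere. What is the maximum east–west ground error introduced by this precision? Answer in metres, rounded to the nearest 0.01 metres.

3.02 metres

Rounding to 4 decimal places leaves the longitude within ±5e-05° of the true value.
Parallels shrink by cos φ, so at 57.324° a degree of longitude is 111700 × 0.5399 ≈ 60305.5 m.
East–west error: 5e-05° × 60305.5 m/° ≈ 3.01527 m.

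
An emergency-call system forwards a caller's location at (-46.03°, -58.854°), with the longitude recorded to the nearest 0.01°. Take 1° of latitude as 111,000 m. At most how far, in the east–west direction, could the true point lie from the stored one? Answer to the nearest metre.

385 metres

Rounding to 2 decimal places leaves the longitude within ±0.005° of the true value.
At latitude 46.03° a degree of longitude spans 111000 m × cos 46.03° = 111000 × 0.6943 ≈ 77065.3 m.
So at most 0.005° × 77065.3 ≈ 385.326 m east–west.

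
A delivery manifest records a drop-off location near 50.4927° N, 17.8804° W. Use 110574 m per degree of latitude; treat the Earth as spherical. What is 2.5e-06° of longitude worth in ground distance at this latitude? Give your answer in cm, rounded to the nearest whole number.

18 cm

2.5e-06° of longitude at 50.4927° is 2.5e-06 × 110574 × cos 50.4927° ≈ 2.5e-06 × 70344.6 = 0.175861 m.
That is 0.175861 m = 17.586 cm.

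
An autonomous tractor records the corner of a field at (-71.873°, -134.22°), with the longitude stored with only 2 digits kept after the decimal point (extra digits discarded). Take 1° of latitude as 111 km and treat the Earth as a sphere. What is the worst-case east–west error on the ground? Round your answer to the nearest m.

Truncating at 2 decimal places can drop up to a full unit in the last place, so the longitude may be off by as much as 0.01°.
Parallels shrink by cos φ, so at 71.873° a degree of longitude is 111000 × 0.3111 ≈ 34534.8 m.
Maximum E–W displacement: 0.01 × 34534.8 = 345.348 m.

345 m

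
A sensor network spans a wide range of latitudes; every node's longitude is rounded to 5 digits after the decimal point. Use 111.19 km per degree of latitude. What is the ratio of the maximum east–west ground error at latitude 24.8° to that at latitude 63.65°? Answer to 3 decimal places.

2.045

Rounding to 5 decimal places leaves the longitude within ±5e-06° of the true value.
Error at 24.8° = 5e-06° × 111190 × cos 24.8° ≈ 0.55595 × 0.9078 = 0.50468 m.
At 63.65°: 5e-06° × 111190 × cos 63.65° = 5e-06 × 111190 × 0.4439 ≈ 0.24676 m.
Ratio: 0.50468 / 0.24676 = cos 24.8° / cos 63.65° ≈ 2.0452.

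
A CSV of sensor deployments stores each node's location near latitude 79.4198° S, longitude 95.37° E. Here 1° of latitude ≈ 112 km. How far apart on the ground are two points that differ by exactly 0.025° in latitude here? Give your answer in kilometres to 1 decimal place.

2.8 kilometres

Along a meridian 0.025° is 0.025 × 112000 = 2800 m.
That is 2800 m = 2.8 km.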